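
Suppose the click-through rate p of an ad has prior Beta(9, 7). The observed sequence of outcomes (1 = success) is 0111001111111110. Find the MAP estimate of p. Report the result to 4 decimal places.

p̂_MAP = 0.6667

Prior: Beta(9, 7).
Data: 12 successes in 16 trials (from the sequence). The binomial likelihood contributes p^12(1−p)^4, so the posterior is Beta(9+12, 7+4) = Beta(21, 11).
For Beta(a, b) with a, b > 1 the mode is (a−1)/(a+b−2) = 20/30 ≈ 0.6667.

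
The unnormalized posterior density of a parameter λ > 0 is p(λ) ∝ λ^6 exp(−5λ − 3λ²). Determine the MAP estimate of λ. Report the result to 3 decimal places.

ℓ'(λ) = 6/λ − 5 − 6λ. Setting this to zero and multiplying by λ: 6λ² + 5λ − 6 = 0.
λ = (−5 + √(5² + 4·6·6)) / (2·6) = (−5 + √169) / 12 = (−5 + 13)/12 = 2/3.
ℓ''(λ) = −6/λ² − 6 < 0, confirming a maximum.

λ̂_MAP = 0.667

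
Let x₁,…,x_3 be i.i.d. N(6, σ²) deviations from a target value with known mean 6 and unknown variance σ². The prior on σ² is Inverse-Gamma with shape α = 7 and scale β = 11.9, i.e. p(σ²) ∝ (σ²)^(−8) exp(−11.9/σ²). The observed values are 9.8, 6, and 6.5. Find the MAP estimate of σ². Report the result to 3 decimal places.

Sum of squared deviations about the known mean: SS = (9.8−6)² + (6−6)² + (6.5−6)² = 14.69.
The Normal likelihood contributes (σ²)^(−n/2) exp(−SS/(2σ²)), so the posterior is Inverse-Gamma(α + n/2, β + SS/2) = Inverse-Gamma(8.5, 19.245).
The mode of Inverse-Gamma(a, b) is b/(a+1) = 19.245/9.5 ≈ 2.026.

σ̂²_MAP = 2.026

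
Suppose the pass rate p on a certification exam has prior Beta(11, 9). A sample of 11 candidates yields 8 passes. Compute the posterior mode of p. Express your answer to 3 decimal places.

Prior: Beta(11, 9).
Data: 8 successes in 11 trials. The binomial likelihood contributes p^8(1−p)^3, so the posterior is Beta(11+8, 9+3) = Beta(19, 12).
For Beta(a, b) with a, b > 1 the mode is (a−1)/(a+b−2) = 18/29 ≈ 0.621.

p̂_MAP = 0.621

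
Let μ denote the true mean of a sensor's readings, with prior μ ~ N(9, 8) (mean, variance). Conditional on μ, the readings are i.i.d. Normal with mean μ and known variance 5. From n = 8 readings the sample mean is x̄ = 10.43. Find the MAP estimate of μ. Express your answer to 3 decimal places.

n = 8, x̄ = 10.43.
For a Normal prior and Normal likelihood with known variance, the posterior is Normal; its mode equals its mean, the precision-weighted average.
Prior precision 1/σ₀² = 1/8 = 0.125; data precision n/σ² = 8/5 = 1.6.
μ̂ = (0.125·9 + 1.6·10.43) / (0.125 + 1.6) = 17.813/1.725 = 17813/1725 ≈ 10.326.

μ̂_MAP = 10.326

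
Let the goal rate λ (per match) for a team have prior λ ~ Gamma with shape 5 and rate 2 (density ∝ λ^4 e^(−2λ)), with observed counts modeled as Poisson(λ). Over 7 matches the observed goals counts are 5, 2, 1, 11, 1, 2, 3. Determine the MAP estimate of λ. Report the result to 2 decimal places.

λ̂_MAP = 3.22

Σxᵢ = 5+2+1+11+1+2+3 = 25, with n = 7.
Posterior ∝ λ^4e^(−2λ) · λ^25e^(−7λ) = λ^29e^(−9λ), i.e. Gamma(shape=30, rate=9).
The mode of a Gamma(a, b) with a ≥ 1 (shape–rate) is (a−1)/b = 29/9 ≈ 3.22.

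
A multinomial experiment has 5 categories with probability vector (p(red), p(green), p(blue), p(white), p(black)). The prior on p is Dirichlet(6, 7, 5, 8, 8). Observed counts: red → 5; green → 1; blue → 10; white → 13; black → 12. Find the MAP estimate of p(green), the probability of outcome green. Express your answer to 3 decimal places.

The posterior is Dirichlet(αᵢ + nᵢ) = Dirichlet(11, 8, 15, 21, 20).
For a Dirichlet(a₁,…,a_K) with all aᵢ > 1, the mode has j-th component (aⱼ − 1)/(Σaᵢ − K).
Here Σaᵢ = 75 and K = 5, so p(green) = (8 − 1)/(75 − 5) = 7/70 ≈ 0.100.

MAP estimate of p(green) = 0.100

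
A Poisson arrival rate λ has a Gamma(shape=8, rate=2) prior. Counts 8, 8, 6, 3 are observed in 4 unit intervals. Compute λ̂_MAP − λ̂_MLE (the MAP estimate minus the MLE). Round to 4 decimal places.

Σxᵢ = 25. Posterior is Gamma(33, 6); MAP = (33−1)/6 = 32/6 ≈ 5.33333.
MLE = x̄ = 25/4 ≈ 6.25000.
Difference = 32/6 − 25/4 = -11/12 ≈ -0.9167.

MAP − MLE = -0.9167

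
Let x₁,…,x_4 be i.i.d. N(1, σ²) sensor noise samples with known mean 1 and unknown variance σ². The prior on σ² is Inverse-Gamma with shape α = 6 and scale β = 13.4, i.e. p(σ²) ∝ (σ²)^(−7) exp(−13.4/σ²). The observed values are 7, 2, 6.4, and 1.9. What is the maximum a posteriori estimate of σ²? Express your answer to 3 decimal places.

Sum of squared deviations about the known mean: SS = (7−1)² + (2−1)² + (6.4−1)² + (1.9−1)² = 66.97.
The Normal likelihood contributes (σ²)^(−n/2) exp(−SS/(2σ²)), so the posterior is Inverse-Gamma(α + n/2, β + SS/2) = Inverse-Gamma(8, 46.885).
The mode of Inverse-Gamma(a, b) is b/(a+1) = 46.885/9 ≈ 5.209.

σ̂²_MAP = 5.209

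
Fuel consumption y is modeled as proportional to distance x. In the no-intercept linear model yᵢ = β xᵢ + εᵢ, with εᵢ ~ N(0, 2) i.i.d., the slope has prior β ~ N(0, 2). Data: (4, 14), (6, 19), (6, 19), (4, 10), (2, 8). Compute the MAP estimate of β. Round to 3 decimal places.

β̂_MAP = 3.119

log p(β | y) = −Σ(yᵢ − βxᵢ)²/(2·2) − β²/(2·2) + const.
Setting the derivative to zero: Σxᵢ(yᵢ − βxᵢ)/2 − β/2 = 0, so β = Σxᵢyᵢ / (Σxᵢ² + σ²/τ²).
Σxᵢyᵢ = 4·14 + 6·19 + 6·19 + 4·10 + 2·8 = 340; Σxᵢ² = 108; σ²/τ² = 1.
β̂_MAP = 340 / (108 + 1) = 340/109 ≈ 3.119.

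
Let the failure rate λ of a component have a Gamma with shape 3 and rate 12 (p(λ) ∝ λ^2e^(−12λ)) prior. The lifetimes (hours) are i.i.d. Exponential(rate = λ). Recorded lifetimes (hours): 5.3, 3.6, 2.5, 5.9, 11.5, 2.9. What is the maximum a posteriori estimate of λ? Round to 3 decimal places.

The Exponential(rate=λ) likelihood is ∝ λ^n e^(−λΣtᵢ). Here n = 6 and Σtᵢ = 5.3 + 3.6 + 2.5 + 5.9 + 11.5 + 2.9 = 31.7.
Posterior ∝ λ^2e^(−12λ) · λ^6e^(−31.7λ) = λ^8e^(−43.7λ), i.e. Gamma(9, 43.7).
Mode = (a−1)/b = 8/43.7 ≈ 0.183.

λ̂_MAP = 0.183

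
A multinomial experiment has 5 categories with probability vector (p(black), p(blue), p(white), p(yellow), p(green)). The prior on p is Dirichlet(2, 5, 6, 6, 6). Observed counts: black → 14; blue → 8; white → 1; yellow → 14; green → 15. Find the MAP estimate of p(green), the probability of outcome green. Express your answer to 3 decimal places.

MAP estimate of p(green) = 0.278

The posterior is Dirichlet(αᵢ + nᵢ) = Dirichlet(16, 13, 7, 20, 21).
For a Dirichlet(a₁,…,a_K) with all aᵢ > 1, the mode has j-th component (aⱼ − 1)/(Σaᵢ − K).
Here Σaᵢ = 77 and K = 5, so p(green) = (21 − 1)/(77 − 5) = 20/72 ≈ 0.278.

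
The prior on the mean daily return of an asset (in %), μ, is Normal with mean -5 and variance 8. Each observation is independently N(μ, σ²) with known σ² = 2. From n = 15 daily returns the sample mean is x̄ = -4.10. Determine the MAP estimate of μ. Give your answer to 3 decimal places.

n = 15, x̄ = -4.10.
For a Normal prior and Normal likelihood with known variance, the posterior is Normal; its mode equals its mean, the precision-weighted average.
Prior precision 1/σ₀² = 1/8 = 0.125; data precision n/σ² = 15/2 = 7.5.
μ̂ = (0.125·(-5) + 7.5·(-4.1)) / (0.125 + 7.5) = (-31.375)/7.625 = -251/61 ≈ -4.115.

μ̂_MAP = -4.115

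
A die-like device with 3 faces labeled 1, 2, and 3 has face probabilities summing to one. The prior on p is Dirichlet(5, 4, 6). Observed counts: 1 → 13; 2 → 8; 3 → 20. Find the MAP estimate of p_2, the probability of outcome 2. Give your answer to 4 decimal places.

MAP estimate: 0.2075

The posterior is Dirichlet(αᵢ + nᵢ) = Dirichlet(18, 12, 26).
For a Dirichlet(a₁,…,a_K) with all aᵢ > 1, the mode has j-th component (aⱼ − 1)/(Σaᵢ − K).
Here Σaᵢ = 56 and K = 3, so p_2 = (12 − 1)/(56 − 3) = 11/53 ≈ 0.2075.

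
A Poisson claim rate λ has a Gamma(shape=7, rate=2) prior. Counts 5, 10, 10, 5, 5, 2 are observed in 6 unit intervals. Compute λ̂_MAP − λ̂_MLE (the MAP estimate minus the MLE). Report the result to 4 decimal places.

MAP − MLE = -0.7917

Σxᵢ = 37. Posterior is Gamma(44, 8); MAP = (44−1)/8 = 43/8 ≈ 5.37500.
MLE = x̄ = 37/6 ≈ 6.16667.
Difference = 43/8 − 37/6 = -19/24 ≈ -0.7917.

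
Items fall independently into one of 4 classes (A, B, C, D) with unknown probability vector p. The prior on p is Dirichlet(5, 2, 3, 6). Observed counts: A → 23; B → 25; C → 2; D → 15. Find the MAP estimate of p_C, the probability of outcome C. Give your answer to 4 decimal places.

The posterior is Dirichlet(αᵢ + nᵢ) = Dirichlet(28, 27, 5, 21).
For a Dirichlet(a₁,…,a_K) with all aᵢ > 1, the mode has j-th component (aⱼ − 1)/(Σaᵢ − K).
Here Σaᵢ = 81 and K = 4, so p_C = (5 − 1)/(81 − 4) = 4/77 ≈ 0.0519.

MAP estimate of p_C = 0.0519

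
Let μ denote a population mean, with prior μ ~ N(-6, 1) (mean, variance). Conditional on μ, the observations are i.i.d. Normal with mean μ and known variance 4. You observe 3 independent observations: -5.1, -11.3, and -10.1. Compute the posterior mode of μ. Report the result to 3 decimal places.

n = 3; x̄ = ((-5.1) + (-11.3) + (-10.1))/3 = -26.5/3 = -53/6 ≈ -8.8333.
For a Normal prior and Normal likelihood with known variance, the posterior is Normal; its mode equals its mean, the precision-weighted average.
Prior precision 1/σ₀² = 1/1 = 1; data precision n/σ² = 3/4 = 0.75.
μ̂ = (1·(-6) + 0.75·(-53/6)) / (1 + 0.75) = (-12.625)/1.75 = -101/14 ≈ -7.214.

μ̂_MAP = -7.214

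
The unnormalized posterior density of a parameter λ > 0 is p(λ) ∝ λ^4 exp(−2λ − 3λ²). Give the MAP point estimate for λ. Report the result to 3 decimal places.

λ̂_MAP = 0.667

ℓ'(λ) = 4/λ − 2 − 6λ. Setting this to zero and multiplying by λ: 6λ² + 2λ − 4 = 0.
λ = (−2 + √(2² + 4·6·4)) / (2·6) = (−2 + √100) / 12 = (−2 + 10)/12 = 2/3.
ℓ''(λ) = −4/λ² − 6 < 0, confirming a maximum.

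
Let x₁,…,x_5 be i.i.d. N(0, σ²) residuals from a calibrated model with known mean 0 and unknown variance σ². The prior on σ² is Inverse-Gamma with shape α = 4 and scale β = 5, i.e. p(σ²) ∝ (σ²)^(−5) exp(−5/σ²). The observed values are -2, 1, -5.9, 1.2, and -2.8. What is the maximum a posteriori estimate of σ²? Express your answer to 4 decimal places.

Sum of squared deviations about the known mean: SS = (-2−0)² + (1−0)² + (-5.9−0)² + (1.2−0)² + (-2.8−0)² = 49.09.
The Normal likelihood contributes (σ²)^(−n/2) exp(−SS/(2σ²)), so the posterior is Inverse-Gamma(α + n/2, β + SS/2) = Inverse-Gamma(6.5, 29.545).
The mode of Inverse-Gamma(a, b) is b/(a+1) = 29.545/7.5 ≈ 3.9393.

σ̂²_MAP = 3.9393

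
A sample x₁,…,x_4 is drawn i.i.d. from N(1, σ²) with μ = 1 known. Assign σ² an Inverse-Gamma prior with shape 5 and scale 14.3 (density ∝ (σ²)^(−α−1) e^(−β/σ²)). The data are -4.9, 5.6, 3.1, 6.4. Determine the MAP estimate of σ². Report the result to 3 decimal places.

σ̂²_MAP = 7.384

Sum of squared deviations about the known mean: SS = (-4.9−1)² + (5.6−1)² + (3.1−1)² + (6.4−1)² = 89.54.
The Normal likelihood contributes (σ²)^(−n/2) exp(−SS/(2σ²)), so the posterior is Inverse-Gamma(α + n/2, β + SS/2) = Inverse-Gamma(7, 59.07).
The mode of Inverse-Gamma(a, b) is b/(a+1) = 59.07/8 ≈ 7.384.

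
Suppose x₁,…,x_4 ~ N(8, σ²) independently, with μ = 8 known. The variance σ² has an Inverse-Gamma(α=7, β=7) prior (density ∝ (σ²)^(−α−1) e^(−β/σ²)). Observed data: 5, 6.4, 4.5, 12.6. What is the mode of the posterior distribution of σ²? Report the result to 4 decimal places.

σ̂²_MAP = 2.9485

Sum of squared deviations about the known mean: SS = (5−8)² + (6.4−8)² + (4.5−8)² + (12.6−8)² = 44.97.
The Normal likelihood contributes (σ²)^(−n/2) exp(−SS/(2σ²)), so the posterior is Inverse-Gamma(α + n/2, β + SS/2) = Inverse-Gamma(9, 29.485).
The mode of Inverse-Gamma(a, b) is b/(a+1) = 29.485/10 ≈ 2.9485.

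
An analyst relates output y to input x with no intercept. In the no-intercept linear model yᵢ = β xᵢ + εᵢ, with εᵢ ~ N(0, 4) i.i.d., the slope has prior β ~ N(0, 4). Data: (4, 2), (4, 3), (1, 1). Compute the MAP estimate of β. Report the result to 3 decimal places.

β̂_MAP = 0.618

log p(β | y) = −Σ(yᵢ − βxᵢ)²/(2·4) − β²/(2·4) + const.
Setting the derivative to zero: Σxᵢ(yᵢ − βxᵢ)/4 − β/4 = 0, so β = Σxᵢyᵢ / (Σxᵢ² + σ²/τ²).
Σxᵢyᵢ = 4·2 + 4·3 + 1·1 = 21; Σxᵢ² = 33; σ²/τ² = 1.
β̂_MAP = 21 / (33 + 1) = 21/34 ≈ 0.618.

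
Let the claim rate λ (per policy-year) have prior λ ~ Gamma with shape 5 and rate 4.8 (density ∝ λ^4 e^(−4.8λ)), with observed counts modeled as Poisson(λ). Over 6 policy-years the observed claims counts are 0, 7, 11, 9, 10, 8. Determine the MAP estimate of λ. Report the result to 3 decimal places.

λ̂_MAP = 4.537

Σxᵢ = 0+7+11+9+10+8 = 45, with n = 6.
Posterior ∝ λ^4e^(−4.8λ) · λ^45e^(−6λ) = λ^49e^(−10.8λ), i.e. Gamma(shape=50, rate=10.8).
The mode of a Gamma(a, b) with a ≥ 1 (shape–rate) is (a−1)/b = 49/10.8 ≈ 4.537.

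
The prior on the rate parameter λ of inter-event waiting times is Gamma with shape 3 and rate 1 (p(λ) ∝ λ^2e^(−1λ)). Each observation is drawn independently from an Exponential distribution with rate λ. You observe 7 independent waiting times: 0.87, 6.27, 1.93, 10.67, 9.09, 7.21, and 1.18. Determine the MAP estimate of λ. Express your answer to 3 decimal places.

The Exponential(rate=λ) likelihood is ∝ λ^n e^(−λΣtᵢ). Here n = 7 and Σtᵢ = 0.87 + 6.27 + 1.93 + 10.67 + 9.09 + 7.21 + 1.18 = 37.22.
Posterior ∝ λ^2e^(−1λ) · λ^7e^(−37.22λ) = λ^9e^(−38.22λ), i.e. Gamma(10, 38.22).
Mode = (a−1)/b = 9/38.22 ≈ 0.235.

λ̂_MAP = 0.235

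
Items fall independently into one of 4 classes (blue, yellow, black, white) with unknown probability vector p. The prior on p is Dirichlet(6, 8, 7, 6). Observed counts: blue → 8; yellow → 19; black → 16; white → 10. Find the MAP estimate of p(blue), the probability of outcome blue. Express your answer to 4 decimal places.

MAP estimate of p(blue) = 0.1711

The posterior is Dirichlet(αᵢ + nᵢ) = Dirichlet(14, 27, 23, 16).
For a Dirichlet(a₁,…,a_K) with all aᵢ > 1, the mode has j-th component (aⱼ − 1)/(Σaᵢ − K).
Here Σaᵢ = 80 and K = 4, so p(blue) = (14 − 1)/(80 − 4) = 13/76 ≈ 0.1711.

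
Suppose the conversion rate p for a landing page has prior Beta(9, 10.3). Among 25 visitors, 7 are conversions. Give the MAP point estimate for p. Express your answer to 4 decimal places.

p̂_MAP = 0.3546

Prior: Beta(9, 10.3).
Data: 7 successes in 25 trials. The binomial likelihood contributes p^7(1−p)^18, so the posterior is Beta(9+7, 10.3+18) = Beta(16, 28.3).
For Beta(a, b) with a, b > 1 the mode is (a−1)/(a+b−2) = 15/42.3 ≈ 0.3546.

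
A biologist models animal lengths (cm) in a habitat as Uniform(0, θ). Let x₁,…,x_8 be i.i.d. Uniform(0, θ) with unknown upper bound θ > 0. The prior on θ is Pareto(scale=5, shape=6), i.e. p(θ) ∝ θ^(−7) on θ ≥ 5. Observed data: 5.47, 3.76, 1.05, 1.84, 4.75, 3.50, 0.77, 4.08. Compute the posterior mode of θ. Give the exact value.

θ̂_MAP = 5.47

The Uniform(0, θ) likelihood is θ^(−n) for θ ≥ max(xᵢ), zero otherwise. Here max(xᵢ) = 5.47.
Posterior ∝ θ^(−7) · θ^(−8) = θ^(−15) on θ ≥ max(5, 5.47) = 5.47.
This density is strictly decreasing in θ, so the posterior mode lies at the lower boundary of the support.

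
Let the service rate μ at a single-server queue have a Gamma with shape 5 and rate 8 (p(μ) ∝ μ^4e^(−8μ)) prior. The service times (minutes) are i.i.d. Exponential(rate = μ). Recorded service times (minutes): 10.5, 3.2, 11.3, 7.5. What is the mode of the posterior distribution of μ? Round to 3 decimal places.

The Exponential(rate=μ) likelihood is ∝ μ^n e^(−μΣtᵢ). Here n = 4 and Σtᵢ = 10.5 + 3.2 + 11.3 + 7.5 = 32.5.
Posterior ∝ μ^4e^(−8μ) · μ^4e^(−32.5μ) = μ^8e^(−40.5μ), i.e. Gamma(9, 40.5).
Mode = (a−1)/b = 8/40.5 ≈ 0.198.

μ̂_MAP = 0.198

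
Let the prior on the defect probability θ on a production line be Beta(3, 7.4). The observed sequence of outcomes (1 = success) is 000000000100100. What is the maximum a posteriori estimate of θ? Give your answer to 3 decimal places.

Prior: Beta(3, 7.4).
Data: 2 successes in 15 trials (from the sequence). The binomial likelihood contributes θ^2(1−θ)^13, so the posterior is Beta(3+2, 7.4+13) = Beta(5, 20.4).
For Beta(a, b) with a, b > 1 the mode is (a−1)/(a+b−2) = 4/23.4 ≈ 0.171.

θ̂_MAP = 0.171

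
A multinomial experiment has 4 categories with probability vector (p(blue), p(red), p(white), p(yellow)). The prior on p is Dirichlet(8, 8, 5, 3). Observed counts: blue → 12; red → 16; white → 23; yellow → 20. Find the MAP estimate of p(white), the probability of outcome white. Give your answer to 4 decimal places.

The posterior is Dirichlet(αᵢ + nᵢ) = Dirichlet(20, 24, 28, 23).
For a Dirichlet(a₁,…,a_K) with all aᵢ > 1, the mode has j-th component (aⱼ − 1)/(Σaᵢ − K).
Here Σaᵢ = 95 and K = 4, so p(white) = (28 − 1)/(95 − 4) = 27/91 ≈ 0.2967.

MAP estimate of p(white) = 0.2967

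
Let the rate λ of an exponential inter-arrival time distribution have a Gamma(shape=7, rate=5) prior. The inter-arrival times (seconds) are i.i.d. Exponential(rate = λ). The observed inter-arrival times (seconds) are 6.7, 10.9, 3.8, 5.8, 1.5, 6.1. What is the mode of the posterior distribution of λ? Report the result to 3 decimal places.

λ̂_MAP = 0.302

The Exponential(rate=λ) likelihood is ∝ λ^n e^(−λΣtᵢ). Here n = 6 and Σtᵢ = 6.7 + 10.9 + 3.8 + 5.8 + 1.5 + 6.1 = 34.8.
Posterior ∝ λ^6e^(−5λ) · λ^6e^(−34.8λ) = λ^12e^(−39.8λ), i.e. Gamma(13, 39.8).
Mode = (a−1)/b = 12/39.8 ≈ 0.302.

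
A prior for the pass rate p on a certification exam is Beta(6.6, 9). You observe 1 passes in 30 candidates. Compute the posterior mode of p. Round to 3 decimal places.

Prior: Beta(6.6, 9).
Data: 1 success in 30 trials. The binomial likelihood contributes p(1−p)^29, so the posterior is Beta(6.6+1, 9+29) = Beta(7.6, 38).
For Beta(a, b) with a, b > 1 the mode is (a−1)/(a+b−2) = 6.6/43.6 ≈ 0.151.

p̂_MAP = 0.151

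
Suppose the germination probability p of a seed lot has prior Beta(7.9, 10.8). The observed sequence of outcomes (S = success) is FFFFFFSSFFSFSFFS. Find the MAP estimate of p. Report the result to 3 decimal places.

Prior: Beta(7.9, 10.8).
Data: 5 successes in 16 trials (from the sequence). The binomial likelihood contributes p^5(1−p)^11, so the posterior is Beta(7.9+5, 10.8+11) = Beta(12.9, 21.8).
For Beta(a, b) with a, b > 1 the mode is (a−1)/(a+b−2) = 11.9/32.7 ≈ 0.364.

p̂_MAP = 0.364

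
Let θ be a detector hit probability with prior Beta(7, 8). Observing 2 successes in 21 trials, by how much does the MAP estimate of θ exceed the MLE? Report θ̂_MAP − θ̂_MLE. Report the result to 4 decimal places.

MAP − MLE = 0.1401

Posterior is Beta(9, 27); MAP = (9−1)/(36−2) = 8/34 ≈ 0.23529.
MLE ignores the prior: θ̂_MLE = k/n = 2/21 ≈ 0.09524.
Difference = 8/34 − 2/21 = 50/357 ≈ 0.1401.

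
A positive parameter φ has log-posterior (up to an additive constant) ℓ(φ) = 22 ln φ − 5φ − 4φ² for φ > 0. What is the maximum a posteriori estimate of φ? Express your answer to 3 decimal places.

ℓ'(φ) = 22/φ − 5 − 8φ. Setting this to zero and multiplying by φ: 8φ² + 5φ − 22 = 0.
φ = (−5 + √(5² + 4·8·22)) / (2·8) = (−5 + √729) / 16 = (−5 + 27)/16 = 11/8.
ℓ''(φ) = −22/φ² − 8 < 0, confirming a maximum.

φ̂_MAP = 1.375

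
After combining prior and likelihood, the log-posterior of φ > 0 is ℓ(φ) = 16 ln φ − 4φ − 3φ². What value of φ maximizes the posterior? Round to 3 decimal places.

ℓ'(φ) = 16/φ − 4 − 6φ. Setting this to zero and multiplying by φ: 6φ² + 4φ − 16 = 0.
φ = (−4 + √(4² + 4·6·16)) / (2·6) = (−4 + √400) / 12 = (−4 + 20)/12 = 4/3.
ℓ''(φ) = −16/φ² − 6 < 0, confirming a maximum.

φ̂_MAP = 1.333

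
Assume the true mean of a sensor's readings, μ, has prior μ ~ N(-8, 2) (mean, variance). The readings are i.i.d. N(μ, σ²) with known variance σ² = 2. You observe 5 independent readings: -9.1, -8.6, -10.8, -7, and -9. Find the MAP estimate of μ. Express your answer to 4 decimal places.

μ̂_MAP = -8.7500

n = 5; x̄ = ((-9.1) + (-8.6) + (-10.8) + (-7) + (-9))/5 = -44.5/5 = -8.9.
For a Normal prior and Normal likelihood with known variance, the posterior is Normal; its mode equals its mean, the precision-weighted average.
Prior precision 1/σ₀² = 1/2 = 0.5; data precision n/σ² = 5/2 = 2.5.
μ̂ = (0.5·(-8) + 2.5·(-8.9)) / (0.5 + 2.5) = (-26.25)/3 = -8.7500.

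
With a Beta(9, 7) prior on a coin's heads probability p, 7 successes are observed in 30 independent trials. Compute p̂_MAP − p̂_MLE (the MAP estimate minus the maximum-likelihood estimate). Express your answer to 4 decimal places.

Posterior is Beta(16, 30); MAP = (16−1)/(46−2) = 15/44 ≈ 0.34091.
MLE ignores the prior: p̂_MLE = k/n = 7/30 ≈ 0.23333.
Difference = 15/44 − 7/30 = 71/660 ≈ 0.1076.

MAP − MLE = 0.1076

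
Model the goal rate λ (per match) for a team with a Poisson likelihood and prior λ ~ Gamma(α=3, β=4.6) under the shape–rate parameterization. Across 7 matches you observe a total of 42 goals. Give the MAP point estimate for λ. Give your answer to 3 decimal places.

Σxᵢ = 42, n = 7.
Posterior ∝ λ^2e^(−4.6λ) · λ^42e^(−7λ) = λ^44e^(−11.6λ), i.e. Gamma(shape=45, rate=11.6).
The mode of a Gamma(a, b) with a ≥ 1 (shape–rate) is (a−1)/b = 44/11.6 ≈ 3.793.

λ̂_MAP = 3.793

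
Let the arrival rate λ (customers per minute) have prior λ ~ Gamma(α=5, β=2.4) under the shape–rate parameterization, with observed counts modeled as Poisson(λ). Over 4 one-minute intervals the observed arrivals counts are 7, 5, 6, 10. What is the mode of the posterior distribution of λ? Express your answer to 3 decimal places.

Σxᵢ = 7+5+6+10 = 28, with n = 4.
Posterior ∝ λ^4e^(−2.4λ) · λ^28e^(−4λ) = λ^32e^(−6.4λ), i.e. Gamma(shape=33, rate=6.4).
The mode of a Gamma(a, b) with a ≥ 1 (shape–rate) is (a−1)/b = 32/6.4 ≈ 5.000.

λ̂_MAP = 5.000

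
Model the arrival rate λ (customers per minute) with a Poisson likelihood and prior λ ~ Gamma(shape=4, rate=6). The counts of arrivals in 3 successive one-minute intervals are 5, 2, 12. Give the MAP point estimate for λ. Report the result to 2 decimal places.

λ̂_MAP = 2.44

Σxᵢ = 5+2+12 = 19, with n = 3.
Posterior ∝ λ^3e^(−6λ) · λ^19e^(−3λ) = λ^22e^(−9λ), i.e. Gamma(shape=23, rate=9).
The mode of a Gamma(a, b) with a ≥ 1 (shape–rate) is (a−1)/b = 22/9 ≈ 2.44.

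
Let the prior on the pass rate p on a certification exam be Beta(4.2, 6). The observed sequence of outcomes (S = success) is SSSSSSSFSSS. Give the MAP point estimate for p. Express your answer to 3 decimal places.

p̂_MAP = 0.688

Prior: Beta(4.2, 6).
Data: 10 successes in 11 trials (from the sequence). The binomial likelihood contributes p^10(1−p)^1, so the posterior is Beta(4.2+10, 6+1) = Beta(14.2, 7).
For Beta(a, b) with a, b > 1 the mode is (a−1)/(a+b−2) = 13.2/19.2 ≈ 0.688.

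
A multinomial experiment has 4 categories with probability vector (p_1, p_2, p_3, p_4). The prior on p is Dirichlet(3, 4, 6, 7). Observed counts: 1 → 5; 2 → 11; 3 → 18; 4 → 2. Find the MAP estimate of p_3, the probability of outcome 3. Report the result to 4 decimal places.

The posterior is Dirichlet(αᵢ + nᵢ) = Dirichlet(8, 15, 24, 9).
For a Dirichlet(a₁,…,a_K) with all aᵢ > 1, the mode has j-th component (aⱼ − 1)/(Σaᵢ − K).
Here Σaᵢ = 56 and K = 4, so p_3 = (24 − 1)/(56 − 4) = 23/52 ≈ 0.4423.

MAP estimate: 0.4423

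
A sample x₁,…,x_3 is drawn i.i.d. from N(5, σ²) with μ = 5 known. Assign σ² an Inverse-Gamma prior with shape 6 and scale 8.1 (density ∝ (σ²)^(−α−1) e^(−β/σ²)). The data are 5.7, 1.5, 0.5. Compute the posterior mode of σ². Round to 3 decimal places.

σ̂²_MAP = 2.894

Sum of squared deviations about the known mean: SS = (5.7−5)² + (1.5−5)² + (0.5−5)² = 32.99.
The Normal likelihood contributes (σ²)^(−n/2) exp(−SS/(2σ²)), so the posterior is Inverse-Gamma(α + n/2, β + SS/2) = Inverse-Gamma(7.5, 24.595).
The mode of Inverse-Gamma(a, b) is b/(a+1) = 24.595/8.5 ≈ 2.894.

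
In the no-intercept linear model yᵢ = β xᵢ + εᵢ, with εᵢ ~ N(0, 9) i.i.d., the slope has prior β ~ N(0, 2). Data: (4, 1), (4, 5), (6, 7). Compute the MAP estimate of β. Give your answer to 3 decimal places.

log p(β | y) = −Σ(yᵢ − βxᵢ)²/(2·9) − β²/(2·2) + const.
Setting the derivative to zero: Σxᵢ(yᵢ − βxᵢ)/9 − β/2 = 0, so β = Σxᵢyᵢ / (Σxᵢ² + σ²/τ²).
Σxᵢyᵢ = 4·1 + 4·5 + 6·7 = 66; Σxᵢ² = 68; σ²/τ² = 4.5.
β̂_MAP = 66 / (68 + 4.5) = 66/72.5 ≈ 0.910.

β̂_MAP = 0.910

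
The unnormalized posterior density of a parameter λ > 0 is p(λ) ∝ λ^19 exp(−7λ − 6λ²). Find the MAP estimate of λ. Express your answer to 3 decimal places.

ℓ'(λ) = 19/λ − 7 − 12λ. Setting this to zero and multiplying by λ: 12λ² + 7λ − 19 = 0.
λ = (−7 + √(7² + 4·12·19)) / (2·12) = (−7 + √961) / 24 = (−7 + 31)/24 = 1.
ℓ''(λ) = −19/λ² − 12 < 0, confirming a maximum.

λ̂_MAP = 1.000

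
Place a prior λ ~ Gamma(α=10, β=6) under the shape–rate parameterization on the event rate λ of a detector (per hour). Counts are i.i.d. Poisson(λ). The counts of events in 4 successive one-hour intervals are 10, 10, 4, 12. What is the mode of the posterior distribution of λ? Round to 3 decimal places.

Σxᵢ = 10+10+4+12 = 36, with n = 4.
Posterior ∝ λ^9e^(−6λ) · λ^36e^(−4λ) = λ^45e^(−10λ), i.e. Gamma(shape=46, rate=10).
The mode of a Gamma(a, b) with a ≥ 1 (shape–rate) is (a−1)/b = 45/10 ≈ 4.500.

λ̂_MAP = 4.500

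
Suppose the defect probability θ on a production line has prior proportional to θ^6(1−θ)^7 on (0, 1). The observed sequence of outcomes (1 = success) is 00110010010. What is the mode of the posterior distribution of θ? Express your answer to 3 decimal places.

θ̂_MAP = 0.417

The prior density ∝ θ^6(1−θ)^7 is the kernel of Beta(7, 8).
Data: 4 successes in 11 trials (from the sequence). The binomial likelihood contributes θ^4(1−θ)^7, so the posterior is Beta(7+4, 8+7) = Beta(11, 15).
For Beta(a, b) with a, b > 1 the mode is (a−1)/(a+b−2) = 10/24 ≈ 0.417.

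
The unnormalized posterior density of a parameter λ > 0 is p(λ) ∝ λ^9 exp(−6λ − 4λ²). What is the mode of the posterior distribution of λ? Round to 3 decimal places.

λ̂_MAP = 0.750

ℓ'(λ) = 9/λ − 6 − 8λ. Setting this to zero and multiplying by λ: 8λ² + 6λ − 9 = 0.
λ = (−6 + √(6² + 4·8·9)) / (2·8) = (−6 + √324) / 16 = (−6 + 18)/16 = 3/4.
ℓ''(λ) = −9/λ² − 8 < 0, confirming a maximum.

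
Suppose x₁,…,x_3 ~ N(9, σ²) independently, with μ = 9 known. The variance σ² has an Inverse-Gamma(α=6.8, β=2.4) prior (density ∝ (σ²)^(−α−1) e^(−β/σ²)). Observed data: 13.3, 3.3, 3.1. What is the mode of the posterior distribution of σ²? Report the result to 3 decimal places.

σ̂²_MAP = 4.870

Sum of squared deviations about the known mean: SS = (13.3−9)² + (3.3−9)² + (3.1−9)² = 85.79.
The Normal likelihood contributes (σ²)^(−n/2) exp(−SS/(2σ²)), so the posterior is Inverse-Gamma(α + n/2, β + SS/2) = Inverse-Gamma(8.3, 45.295).
The mode of Inverse-Gamma(a, b) is b/(a+1) = 45.295/9.3 ≈ 4.870.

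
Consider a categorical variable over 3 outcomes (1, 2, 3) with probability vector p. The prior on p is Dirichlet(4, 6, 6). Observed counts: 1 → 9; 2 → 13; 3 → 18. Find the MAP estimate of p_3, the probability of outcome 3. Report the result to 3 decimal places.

MAP estimate: 0.434

The posterior is Dirichlet(αᵢ + nᵢ) = Dirichlet(13, 19, 24).
For a Dirichlet(a₁,…,a_K) with all aᵢ > 1, the mode has j-th component (aⱼ − 1)/(Σaᵢ − K).
Here Σaᵢ = 56 and K = 3, so p_3 = (24 − 1)/(56 − 3) = 23/53 ≈ 0.434.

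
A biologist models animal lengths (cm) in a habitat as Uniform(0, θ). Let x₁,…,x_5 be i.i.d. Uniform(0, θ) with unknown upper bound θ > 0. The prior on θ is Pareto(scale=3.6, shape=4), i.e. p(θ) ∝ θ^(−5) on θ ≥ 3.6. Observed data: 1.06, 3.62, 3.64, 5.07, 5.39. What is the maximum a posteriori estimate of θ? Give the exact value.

The Uniform(0, θ) likelihood is θ^(−n) for θ ≥ max(xᵢ), zero otherwise. Here max(xᵢ) = 5.39.
Posterior ∝ θ^(−5) · θ^(−5) = θ^(−10) on θ ≥ max(3.6, 5.39) = 5.39.
This density is strictly decreasing in θ, so the posterior mode lies at the lower boundary of the support.

θ̂_MAP = 5.39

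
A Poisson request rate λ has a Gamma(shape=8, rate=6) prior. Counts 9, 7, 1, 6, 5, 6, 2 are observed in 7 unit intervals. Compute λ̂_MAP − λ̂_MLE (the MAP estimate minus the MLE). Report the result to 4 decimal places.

Σxᵢ = 36. Posterior is Gamma(44, 13); MAP = (44−1)/13 = 43/13 ≈ 3.30769.
MLE = x̄ = 36/7 ≈ 5.14286.
Difference = 43/13 − 36/7 = -167/91 ≈ -1.8352.

MAP − MLE = -1.8352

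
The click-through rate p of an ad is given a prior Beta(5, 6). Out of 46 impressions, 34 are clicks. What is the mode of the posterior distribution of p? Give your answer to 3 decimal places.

p̂_MAP = 0.691

Prior: Beta(5, 6).
Data: 34 successes in 46 trials. The binomial likelihood contributes p^34(1−p)^12, so the posterior is Beta(5+34, 6+12) = Beta(39, 18).
For Beta(a, b) with a, b > 1 the mode is (a−1)/(a+b−2) = 38/55 ≈ 0.691.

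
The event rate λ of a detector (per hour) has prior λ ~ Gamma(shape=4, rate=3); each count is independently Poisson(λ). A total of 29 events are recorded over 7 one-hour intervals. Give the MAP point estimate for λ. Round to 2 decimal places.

Σxᵢ = 29, n = 7.
Posterior ∝ λ^3e^(−3λ) · λ^29e^(−7λ) = λ^32e^(−10λ), i.e. Gamma(shape=33, rate=10).
The mode of a Gamma(a, b) with a ≥ 1 (shape–rate) is (a−1)/b = 32/10 ≈ 3.20.

λ̂_MAP = 3.20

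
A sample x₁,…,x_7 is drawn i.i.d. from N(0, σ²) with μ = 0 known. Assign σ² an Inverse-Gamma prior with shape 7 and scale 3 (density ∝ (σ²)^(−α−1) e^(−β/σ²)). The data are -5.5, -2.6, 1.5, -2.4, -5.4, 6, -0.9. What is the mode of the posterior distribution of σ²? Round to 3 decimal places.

Sum of squared deviations about the known mean: SS = (-5.5−0)² + (-2.6−0)² + (1.5−0)² + (-2.4−0)² + (-5.4−0)² + (6−0)² + (-0.9−0)² = 110.99.
The Normal likelihood contributes (σ²)^(−n/2) exp(−SS/(2σ²)), so the posterior is Inverse-Gamma(α + n/2, β + SS/2) = Inverse-Gamma(10.5, 58.495).
The mode of Inverse-Gamma(a, b) is b/(a+1) = 58.495/11.5 ≈ 5.087.

σ̂²_MAP = 5.087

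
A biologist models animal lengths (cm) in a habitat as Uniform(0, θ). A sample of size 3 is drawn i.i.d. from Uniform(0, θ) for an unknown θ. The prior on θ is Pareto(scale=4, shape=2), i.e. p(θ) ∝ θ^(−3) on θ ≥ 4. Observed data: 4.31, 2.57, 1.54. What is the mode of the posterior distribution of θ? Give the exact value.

The Uniform(0, θ) likelihood is θ^(−n) for θ ≥ max(xᵢ), zero otherwise. Here max(xᵢ) = 4.31.
Posterior ∝ θ^(−3) · θ^(−3) = θ^(−6) on θ ≥ max(4, 4.31) = 4.31.
This density is strictly decreasing in θ, so the posterior mode lies at the lower boundary of the support.

θ̂_MAP = 4.31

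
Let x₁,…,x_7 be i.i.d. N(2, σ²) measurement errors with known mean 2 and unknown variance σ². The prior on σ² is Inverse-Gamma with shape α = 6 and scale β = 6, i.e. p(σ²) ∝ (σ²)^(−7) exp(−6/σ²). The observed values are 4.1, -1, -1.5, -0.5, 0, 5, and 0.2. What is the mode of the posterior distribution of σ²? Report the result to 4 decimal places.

σ̂²_MAP = 2.8643

Sum of squared deviations about the known mean: SS = (4.1−2)² + (-1−2)² + (-1.5−2)² + (-0.5−2)² + (0−2)² + (5−2)² + (0.2−2)² = 48.15.
The Normal likelihood contributes (σ²)^(−n/2) exp(−SS/(2σ²)), so the posterior is Inverse-Gamma(α + n/2, β + SS/2) = Inverse-Gamma(9.5, 30.075).
The mode of Inverse-Gamma(a, b) is b/(a+1) = 30.075/10.5 ≈ 2.8643.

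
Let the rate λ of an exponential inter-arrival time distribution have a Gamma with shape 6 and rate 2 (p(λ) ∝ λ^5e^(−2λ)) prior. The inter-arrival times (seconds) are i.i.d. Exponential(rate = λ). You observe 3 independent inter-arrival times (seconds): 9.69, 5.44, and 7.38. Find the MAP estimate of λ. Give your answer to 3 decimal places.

The Exponential(rate=λ) likelihood is ∝ λ^n e^(−λΣtᵢ). Here n = 3 and Σtᵢ = 9.69 + 5.44 + 7.38 = 22.51.
Posterior ∝ λ^5e^(−2λ) · λ^3e^(−22.51λ) = λ^8e^(−24.51λ), i.e. Gamma(9, 24.51).
Mode = (a−1)/b = 8/24.51 ≈ 0.326.

λ̂_MAP = 0.326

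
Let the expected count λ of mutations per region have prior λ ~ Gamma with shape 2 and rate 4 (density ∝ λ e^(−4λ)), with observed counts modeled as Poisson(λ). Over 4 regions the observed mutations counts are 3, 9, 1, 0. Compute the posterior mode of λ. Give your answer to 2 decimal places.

λ̂_MAP = 1.75

Σxᵢ = 3+9+1+0 = 13, with n = 4.
Posterior ∝ λe^(−4λ) · λ^13e^(−4λ) = λ^14e^(−8λ), i.e. Gamma(shape=15, rate=8).
The mode of a Gamma(a, b) with a ≥ 1 (shape–rate) is (a−1)/b = 14/8 ≈ 1.75.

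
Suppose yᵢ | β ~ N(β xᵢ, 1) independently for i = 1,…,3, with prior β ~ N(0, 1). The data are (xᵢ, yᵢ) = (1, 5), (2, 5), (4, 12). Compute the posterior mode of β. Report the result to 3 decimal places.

β̂_MAP = 2.864

log p(β | y) = −Σ(yᵢ − βxᵢ)²/(2·1) − β²/(2·1) + const.
Setting the derivative to zero: Σxᵢ(yᵢ − βxᵢ)/1 − β/1 = 0, so β = Σxᵢyᵢ / (Σxᵢ² + σ²/τ²).
Σxᵢyᵢ = 1·5 + 2·5 + 4·12 = 63; Σxᵢ² = 21; σ²/τ² = 1.
β̂_MAP = 63 / (21 + 1) = 63/22 ≈ 2.864.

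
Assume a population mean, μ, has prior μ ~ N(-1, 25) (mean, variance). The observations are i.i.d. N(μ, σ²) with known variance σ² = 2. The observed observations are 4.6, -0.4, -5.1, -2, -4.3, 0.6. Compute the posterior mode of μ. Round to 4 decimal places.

n = 6; x̄ = (4.6 + (-0.4) + (-5.1) + (-2) + (-4.3) + 0.6)/6 = -6.6/6 = -1.1.
For a Normal prior and Normal likelihood with known variance, the posterior is Normal; its mode equals its mean, the precision-weighted average.
Prior precision 1/σ₀² = 1/25 = 0.04; data precision n/σ² = 6/2 = 3.
μ̂ = (0.04·(-1) + 3·(-1.1)) / (0.04 + 3) = (-3.34)/3.04 = -167/152 ≈ -1.0987.

μ̂_MAP = -1.0987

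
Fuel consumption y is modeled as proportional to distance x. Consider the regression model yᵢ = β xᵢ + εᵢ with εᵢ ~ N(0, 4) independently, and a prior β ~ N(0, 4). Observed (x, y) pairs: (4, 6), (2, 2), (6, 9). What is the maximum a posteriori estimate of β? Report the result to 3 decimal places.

β̂_MAP = 1.439

log p(β | y) = −Σ(yᵢ − βxᵢ)²/(2·4) − β²/(2·4) + const.
Setting the derivative to zero: Σxᵢ(yᵢ − βxᵢ)/4 − β/4 = 0, so β = Σxᵢyᵢ / (Σxᵢ² + σ²/τ²).
Σxᵢyᵢ = 4·6 + 2·2 + 6·9 = 82; Σxᵢ² = 56; σ²/τ² = 1.
β̂_MAP = 82 / (56 + 1) = 82/57 ≈ 1.439.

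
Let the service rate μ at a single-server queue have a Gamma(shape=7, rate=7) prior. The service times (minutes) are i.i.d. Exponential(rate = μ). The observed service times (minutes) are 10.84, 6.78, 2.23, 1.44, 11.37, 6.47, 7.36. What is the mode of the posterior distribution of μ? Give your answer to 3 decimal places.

The Exponential(rate=μ) likelihood is ∝ μ^n e^(−μΣtᵢ). Here n = 7 and Σtᵢ = 10.84 + 6.78 + 2.23 + 1.44 + 11.37 + 6.47 + 7.36 = 46.49.
Posterior ∝ μ^6e^(−7μ) · μ^7e^(−46.49μ) = μ^13e^(−53.49μ), i.e. Gamma(14, 53.49).
Mode = (a−1)/b = 13/53.49 ≈ 0.243.

μ̂_MAP = 0.243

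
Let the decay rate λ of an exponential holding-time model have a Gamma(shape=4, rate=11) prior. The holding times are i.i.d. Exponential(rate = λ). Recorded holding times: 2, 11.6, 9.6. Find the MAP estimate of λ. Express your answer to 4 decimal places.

λ̂_MAP = 0.1754

The Exponential(rate=λ) likelihood is ∝ λ^n e^(−λΣtᵢ). Here n = 3 and Σtᵢ = 2 + 11.6 + 9.6 = 23.2.
Posterior ∝ λ^3e^(−11λ) · λ^3e^(−23.2λ) = λ^6e^(−34.2λ), i.e. Gamma(7, 34.2).
Mode = (a−1)/b = 6/34.2 ≈ 0.1754.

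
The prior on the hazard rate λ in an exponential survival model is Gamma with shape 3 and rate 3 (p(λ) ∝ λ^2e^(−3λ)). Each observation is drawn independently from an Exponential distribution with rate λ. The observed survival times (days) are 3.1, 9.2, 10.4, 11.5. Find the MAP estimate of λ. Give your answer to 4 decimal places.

The Exponential(rate=λ) likelihood is ∝ λ^n e^(−λΣtᵢ). Here n = 4 and Σtᵢ = 3.1 + 9.2 + 10.4 + 11.5 = 34.2.
Posterior ∝ λ^2e^(−3λ) · λ^4e^(−34.2λ) = λ^6e^(−37.2λ), i.e. Gamma(7, 37.2).
Mode = (a−1)/b = 6/37.2 ≈ 0.1613.

λ̂_MAP = 0.1613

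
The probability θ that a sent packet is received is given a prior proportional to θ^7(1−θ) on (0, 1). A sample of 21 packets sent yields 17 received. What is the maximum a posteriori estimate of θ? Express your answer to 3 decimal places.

The prior density ∝ θ^7(1−θ)^1 is the kernel of Beta(8, 2).
Data: 17 successes in 21 trials. The binomial likelihood contributes θ^17(1−θ)^4, so the posterior is Beta(8+17, 2+4) = Beta(25, 6).
For Beta(a, b) with a, b > 1 the mode is (a−1)/(a+b−2) = 24/29 ≈ 0.828.

θ̂_MAP = 0.828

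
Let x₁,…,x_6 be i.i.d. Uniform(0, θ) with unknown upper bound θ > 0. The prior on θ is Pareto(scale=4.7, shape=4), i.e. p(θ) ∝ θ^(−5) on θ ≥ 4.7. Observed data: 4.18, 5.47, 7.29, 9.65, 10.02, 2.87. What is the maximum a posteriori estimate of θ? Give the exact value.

θ̂_MAP = 10.02

The Uniform(0, θ) likelihood is θ^(−n) for θ ≥ max(xᵢ), zero otherwise. Here max(xᵢ) = 10.02.
Posterior ∝ θ^(−5) · θ^(−6) = θ^(−11) on θ ≥ max(4.7, 10.02) = 10.02.
This density is strictly decreasing in θ, so the posterior mode lies at the lower boundary of the support.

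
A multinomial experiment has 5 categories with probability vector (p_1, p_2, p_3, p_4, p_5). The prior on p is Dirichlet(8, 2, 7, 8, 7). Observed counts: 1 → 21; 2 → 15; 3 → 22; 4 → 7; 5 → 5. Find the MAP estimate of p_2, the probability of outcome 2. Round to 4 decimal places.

The posterior is Dirichlet(αᵢ + nᵢ) = Dirichlet(29, 17, 29, 15, 12).
For a Dirichlet(a₁,…,a_K) with all aᵢ > 1, the mode has j-th component (aⱼ − 1)/(Σaᵢ − K).
Here Σaᵢ = 102 and K = 5, so p_2 = (17 − 1)/(102 − 5) = 16/97 ≈ 0.1649.

MAP estimate: 0.1649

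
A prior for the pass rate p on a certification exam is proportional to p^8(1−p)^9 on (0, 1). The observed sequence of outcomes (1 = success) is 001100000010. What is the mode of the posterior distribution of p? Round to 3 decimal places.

p̂_MAP = 0.379

The prior density ∝ p^8(1−p)^9 is the kernel of Beta(9, 10).
Data: 3 successes in 12 trials (from the sequence). The binomial likelihood contributes p^3(1−p)^9, so the posterior is Beta(9+3, 10+9) = Beta(12, 19).
For Beta(a, b) with a, b > 1 the mode is (a−1)/(a+b−2) = 11/29 ≈ 0.379.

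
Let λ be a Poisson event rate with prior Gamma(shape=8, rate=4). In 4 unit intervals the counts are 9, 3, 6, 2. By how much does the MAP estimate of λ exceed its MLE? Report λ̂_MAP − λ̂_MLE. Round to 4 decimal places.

MAP − MLE = -1.6250

Σxᵢ = 20. Posterior is Gamma(28, 8); MAP = (28−1)/8 = 27/8 ≈ 3.37500.
MLE = x̄ = 20/4 ≈ 5.00000.
Difference = 27/8 − 20/4 = -13/8 ≈ -1.6250.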